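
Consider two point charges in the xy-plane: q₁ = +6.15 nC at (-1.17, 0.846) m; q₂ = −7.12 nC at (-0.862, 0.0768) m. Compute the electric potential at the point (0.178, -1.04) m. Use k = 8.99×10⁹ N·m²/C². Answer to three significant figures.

-18.1 V

Electric potential is a scalar, so the contributions from each charge add algebraically: V = Σ kqᵢ/rᵢ.
Distances from the field point to each charge: r₁ = 2.32 m, r₂ = 1.53 m.
V = k[(6.15×10⁻⁹)/(2.32) + (-7.12×10⁻⁹)/(1.53)] = -18.1 V.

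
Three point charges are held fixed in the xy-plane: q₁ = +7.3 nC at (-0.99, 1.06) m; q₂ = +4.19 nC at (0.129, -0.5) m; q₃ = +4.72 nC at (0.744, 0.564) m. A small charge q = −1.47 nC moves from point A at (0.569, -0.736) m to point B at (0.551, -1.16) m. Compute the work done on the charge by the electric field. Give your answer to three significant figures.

-5.67×10⁻⁸ J

The work done by the electric force is W_field = −ΔU = −q(V_B − V_A) = q(V_A − V_B).
At A: distances to the source charges are 2.38 m, 0.499 m, 1.31 m; V_A = Σ kqᵢ/rᵢ = 135 V.
At B: distances to the source charges are 2.70 m, 0.783 m, 1.73 m; V_B = Σ kqᵢ/rᵢ = 96.8 V.
ΔV = V_B − V_A = -38.6 V.
W_field = −qΔV = −(-1.47×10⁻⁹ C)(-38.6 V) = -5.67×10⁻⁸ J.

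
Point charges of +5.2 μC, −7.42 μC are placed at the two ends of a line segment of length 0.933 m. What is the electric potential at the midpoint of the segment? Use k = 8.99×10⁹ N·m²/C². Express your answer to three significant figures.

Electric potential is a scalar, so the contributions from each charge add algebraically: V = Σ kqᵢ/rᵢ.
Each charge is 0.467 m from the midpoint.
V = k[(5.20×10⁻⁶)/(0.467) + (-7.42×10⁻⁶)/(0.467)] = -4.28×10⁴ V.

-4.28×10⁴ V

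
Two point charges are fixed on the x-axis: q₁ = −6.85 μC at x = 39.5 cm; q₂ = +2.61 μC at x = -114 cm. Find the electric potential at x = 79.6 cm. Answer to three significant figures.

-1.41×10⁵ V

Electric potential is a scalar, so the contributions from each charge add algebraically: V = Σ kqᵢ/rᵢ.
Distances from the field point to each charge: r₁ = 0.401 m, r₂ = 1.94 m.
V = k[(-6.85×10⁻⁶)/(0.401) + (2.61×10⁻⁶)/(1.94)] = -1.41×10⁵ V.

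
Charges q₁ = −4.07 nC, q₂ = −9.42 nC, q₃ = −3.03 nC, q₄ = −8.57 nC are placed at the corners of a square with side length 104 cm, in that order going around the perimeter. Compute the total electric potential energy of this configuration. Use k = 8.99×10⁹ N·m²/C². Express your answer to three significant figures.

1.67×10⁻⁶ J

The work to assemble the configuration equals its total potential energy, U = Σ kqᵢqⱼ/rᵢⱼ over all pairs.
The four side pairs have separation 1.04 m and the two diagonal pairs 1.47 m.
Summing all 6 pair terms gives U = 1.67×10⁻⁶ J.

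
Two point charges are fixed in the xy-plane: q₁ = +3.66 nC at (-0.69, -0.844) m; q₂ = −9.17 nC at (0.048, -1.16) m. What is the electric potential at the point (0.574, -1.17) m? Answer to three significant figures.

Electric potential is a scalar, so the contributions from each charge add algebraically: V = Σ kqᵢ/rᵢ.
Distances from the field point to each charge: r₁ = 1.31 m, r₂ = 0.526 m.
V = k[(3.66×10⁻⁹)/(1.31) + (-9.17×10⁻⁹)/(0.526)] = -131 V.

-131 V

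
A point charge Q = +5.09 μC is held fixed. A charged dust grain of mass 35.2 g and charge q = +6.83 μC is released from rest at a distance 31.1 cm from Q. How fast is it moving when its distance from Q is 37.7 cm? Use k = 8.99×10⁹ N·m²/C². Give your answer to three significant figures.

3.16 m/s

Only the electrostatic force acts, so mechanical energy is conserved: ½mv² = U₁ − U₂ = kQq(1/r₁ − 1/r₂).
U₁ − U₂ = (8.99×10⁹ N·m²/C²)(5.09×10⁻⁶ C)(6.83×10⁻⁶ C)(1/0.311 − 1/0.377) = 0.176 J.
v = √(2·0.176/0.0352) = 3.16 m/s.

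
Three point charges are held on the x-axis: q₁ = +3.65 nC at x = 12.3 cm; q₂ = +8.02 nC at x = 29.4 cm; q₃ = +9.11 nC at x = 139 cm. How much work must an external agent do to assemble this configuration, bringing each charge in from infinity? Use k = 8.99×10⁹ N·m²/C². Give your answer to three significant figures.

The assembly work is the sum of pairwise potential energies, U = Σ_{i<j} kqᵢqⱼ/rᵢⱼ.
Pair separations: r₁₂ = 0.171 m, r₁₃ = 1.27 m, r₂₃ = 1.10 m.
U = (1.54×10⁻⁶) + (2.36×10⁻⁷) + (5.99×10⁻⁷) = 2.37×10⁻⁶ J.

2.37×10⁻⁶ J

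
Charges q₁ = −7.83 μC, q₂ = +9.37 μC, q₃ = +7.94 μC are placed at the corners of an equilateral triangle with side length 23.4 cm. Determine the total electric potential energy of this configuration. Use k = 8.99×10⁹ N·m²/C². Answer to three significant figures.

-2.35 J

The work to assemble the configuration equals its total potential energy, U = Σ kqᵢqⱼ/rᵢⱼ over all pairs.
All three pair separations equal the side length, 0.234 m.
U = (-2.82) + (-2.39) + (2.86) = -2.35 J.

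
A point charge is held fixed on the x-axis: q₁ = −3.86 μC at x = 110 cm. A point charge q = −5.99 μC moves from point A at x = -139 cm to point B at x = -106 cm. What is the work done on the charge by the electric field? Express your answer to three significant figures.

The work done by the electric force is W_field = −ΔU = −q(V_B − V_A) = q(V_A − V_B).
At A: distance to the source charge is 2.49 m; V_A = kq₁/r = -1.39×10⁴ V.
At B: distance to the source charge is 2.16 m; V_B = kq₁/r = -1.61×10⁴ V.
ΔV = V_B − V_A = -2130 V.
W_field = −qΔV = −(-5.99×10⁻⁶ C)(-2130 V) = -0.0128 J.

-0.0128 J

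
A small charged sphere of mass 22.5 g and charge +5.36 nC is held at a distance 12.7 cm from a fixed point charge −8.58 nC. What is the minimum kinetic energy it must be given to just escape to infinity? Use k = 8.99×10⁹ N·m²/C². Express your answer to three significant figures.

3.26×10⁻⁶ J

To just escape, total mechanical energy must reach zero at infinity: ½mv²_min + U = 0, so ½mv²_min = −U = |kQq|/r.
|U| = |kQq|/r = (8.99×10⁹ N·m²/C²)(8.58×10⁻⁹)(5.36×10⁻⁹)/(0.127) = 3.26×10⁻⁶ J.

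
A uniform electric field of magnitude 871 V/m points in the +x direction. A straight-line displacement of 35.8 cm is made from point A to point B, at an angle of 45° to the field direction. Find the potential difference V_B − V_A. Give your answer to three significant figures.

Only the component of displacement along E changes the potential: ΔV = −E·d·cosθ.
ΔV = −(871 V/m)(0.358 m)cos45° = -220 V.

-220 V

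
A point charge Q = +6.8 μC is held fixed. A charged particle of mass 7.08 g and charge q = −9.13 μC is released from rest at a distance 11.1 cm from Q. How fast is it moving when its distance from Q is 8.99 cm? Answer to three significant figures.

Only the electrostatic force acts, so mechanical energy is conserved: ½mv² = U₁ − U₂ = kQq(1/r₁ − 1/r₂).
U₁ − U₂ = (8.99×10⁹ N·m²/C²)(6.80×10⁻⁶ C)(-9.13×10⁻⁶ C)(1/0.111 − 1/0.0899) = 1.18 J.
v = √(2·1.18/7.08×10⁻³) = 18.3 m/s.

18.3 m/s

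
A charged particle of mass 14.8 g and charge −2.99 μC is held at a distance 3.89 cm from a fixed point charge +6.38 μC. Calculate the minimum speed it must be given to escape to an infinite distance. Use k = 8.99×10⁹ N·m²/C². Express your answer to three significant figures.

To just escape, total mechanical energy must reach zero at infinity: ½mv²_min + U = 0, so ½mv²_min = −U = |kQq|/r.
|U| = |kQq|/r = (8.99×10⁹ N·m²/C²)(6.38×10⁻⁶)(2.99×10⁻⁶)/(0.0389) = 4.41 J.
v_min = √(2|U|/m) = √(2·4.41/0.0148) = 24.4 m/s.

24.4 m/s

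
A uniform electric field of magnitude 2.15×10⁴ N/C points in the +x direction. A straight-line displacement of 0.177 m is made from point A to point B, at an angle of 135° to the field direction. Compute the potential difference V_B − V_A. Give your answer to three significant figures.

2690 V

Only the component of displacement along E changes the potential: ΔV = −E·d·cosθ.
ΔV = −(2.15×10⁴ V/m)(0.177 m)cos135° = 2690 V.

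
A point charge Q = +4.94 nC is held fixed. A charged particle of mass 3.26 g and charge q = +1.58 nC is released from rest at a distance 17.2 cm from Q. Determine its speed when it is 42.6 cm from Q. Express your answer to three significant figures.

Only the electrostatic force acts, so mechanical energy is conserved: ½mv² = U₁ − U₂ = kQq(1/r₁ − 1/r₂).
U₁ − U₂ = (8.99×10⁹ N·m²/C²)(4.94×10⁻⁹ C)(1.58×10⁻⁹ C)(1/0.172 − 1/0.426) = 2.43×10⁻⁷ J.
v = √(2·2.43×10⁻⁷/3.26×10⁻³) = 0.0122 m/s.

0.0122 m/s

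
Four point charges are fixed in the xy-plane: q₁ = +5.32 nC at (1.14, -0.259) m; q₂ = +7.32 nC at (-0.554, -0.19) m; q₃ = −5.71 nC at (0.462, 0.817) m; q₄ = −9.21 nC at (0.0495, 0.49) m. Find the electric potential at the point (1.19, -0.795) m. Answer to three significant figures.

47.3 V

Electric potential is a scalar, so the contributions from each charge add algebraically: V = Σ kqᵢ/rᵢ.
Distances from the field point to each charge: r₁ = 0.538 m, r₂ = 1.85 m, r₃ = 1.77 m, r₄ = 1.72 m.
V = k[(5.32×10⁻⁹)/(0.538) + (7.32×10⁻⁹)/(1.85) + (-5.71×10⁻⁹)/(1.77) + (-9.21×10⁻⁹)/(1.72)] = 47.3 V.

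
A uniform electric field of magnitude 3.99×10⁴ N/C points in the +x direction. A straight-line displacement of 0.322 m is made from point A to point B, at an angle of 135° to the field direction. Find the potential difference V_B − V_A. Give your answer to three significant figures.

Only the component of displacement along E changes the potential: ΔV = −E·d·cosθ.
ΔV = −(3.99×10⁴ V/m)(0.322 m)cos135° = 9080 V.

9080 V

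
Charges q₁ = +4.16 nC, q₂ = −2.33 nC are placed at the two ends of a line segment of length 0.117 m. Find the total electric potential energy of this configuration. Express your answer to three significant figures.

-7.45×10⁻⁷ J

The work to assemble the configuration equals its total potential energy, U = Σ kqᵢqⱼ/rᵢⱼ over all pairs.
The separation is r = 0.117 m.
U = (-7.45×10⁻⁷) = -7.45×10⁻⁷ J.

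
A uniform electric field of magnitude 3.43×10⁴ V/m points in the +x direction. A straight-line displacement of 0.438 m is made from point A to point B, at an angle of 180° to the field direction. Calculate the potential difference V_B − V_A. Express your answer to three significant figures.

1.50×10⁴ V

Only the component of displacement along E changes the potential: ΔV = −E·d·cosθ.
ΔV = −(3.43×10⁴ V/m)(0.438 m)cos180° = 1.50×10⁴ V.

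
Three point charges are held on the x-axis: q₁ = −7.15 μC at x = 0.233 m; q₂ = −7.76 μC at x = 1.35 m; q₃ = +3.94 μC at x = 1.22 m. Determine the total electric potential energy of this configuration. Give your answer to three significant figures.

-1.92 J

The assembly work is the sum of pairwise potential energies, U = Σ_{i<j} kqᵢqⱼ/rᵢⱼ.
Pair separations: r₁₂ = 1.12 m, r₁₃ = 0.987 m, r₂₃ = 0.130 m.
U = (0.447) + (-0.257) + (-2.11) = -1.92 J.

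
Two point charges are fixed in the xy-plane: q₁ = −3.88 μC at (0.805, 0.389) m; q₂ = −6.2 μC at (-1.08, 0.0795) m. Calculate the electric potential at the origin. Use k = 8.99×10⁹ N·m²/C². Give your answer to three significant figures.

-9.05×10⁴ V

Electric potential is a scalar, so the contributions from each charge add algebraically: V = Σ kqᵢ/rᵢ.
Distances from the field point to each charge: r₁ = 0.894 m, r₂ = 1.08 m.
V = k[(-3.88×10⁻⁶)/(0.894) + (-6.20×10⁻⁶)/(1.08)] = -9.05×10⁴ V.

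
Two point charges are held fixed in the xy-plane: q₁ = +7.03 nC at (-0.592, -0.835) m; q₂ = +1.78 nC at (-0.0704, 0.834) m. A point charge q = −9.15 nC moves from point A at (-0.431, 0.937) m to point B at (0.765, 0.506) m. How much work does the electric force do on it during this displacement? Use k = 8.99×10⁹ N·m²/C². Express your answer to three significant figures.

-2.49×10⁻⁷ J

The work done by the electric force is W_field = −ΔU = −q(V_B − V_A) = q(V_A − V_B).
At A: distances to the source charges are 1.78 m, 0.375 m; V_A = Σ kqᵢ/rᵢ = 78.2 V.
At B: distances to the source charges are 1.91 m, 0.897 m; V_B = Σ kqᵢ/rᵢ = 51.0 V.
ΔV = V_B − V_A = -27.2 V.
W_field = −qΔV = −(-9.15×10⁻⁹ C)(-27.2 V) = -2.49×10⁻⁷ J.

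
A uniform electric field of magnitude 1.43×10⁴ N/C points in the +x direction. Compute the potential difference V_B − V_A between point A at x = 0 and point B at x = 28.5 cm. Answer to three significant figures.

-4080 V

In a uniform field, potential decreases in the direction of E: V_B − V_A = −E·Δx.
V_B − V_A = −(1.43×10⁴ V/m)(0.285 m) = -4080 V.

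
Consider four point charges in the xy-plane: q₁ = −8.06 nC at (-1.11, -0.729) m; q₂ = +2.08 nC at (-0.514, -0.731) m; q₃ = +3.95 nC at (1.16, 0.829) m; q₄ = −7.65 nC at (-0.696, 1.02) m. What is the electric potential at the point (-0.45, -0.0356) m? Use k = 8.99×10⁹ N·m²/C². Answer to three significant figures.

Electric potential is a scalar, so the contributions from each charge add algebraically: V = Σ kqᵢ/rᵢ.
Distances from the field point to each charge: r₁ = 0.957 m, r₂ = 0.698 m, r₃ = 1.83 m, r₄ = 1.08 m.
V = k[(-8.06×10⁻⁹)/(0.957) + (2.08×10⁻⁹)/(0.698) + (3.95×10⁻⁹)/(1.83) + (-7.65×10⁻⁹)/(1.08)] = -92.9 V.

-92.9 V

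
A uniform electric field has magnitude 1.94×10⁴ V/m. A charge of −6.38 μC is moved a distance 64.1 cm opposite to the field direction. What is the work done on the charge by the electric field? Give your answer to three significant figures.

0.0793 J

The potential change for a displacement 64.1 cm opposite to the field direction is ΔV = +Ed = 1.24×10⁴ V.
W_field = −qΔV = 0.0793 J.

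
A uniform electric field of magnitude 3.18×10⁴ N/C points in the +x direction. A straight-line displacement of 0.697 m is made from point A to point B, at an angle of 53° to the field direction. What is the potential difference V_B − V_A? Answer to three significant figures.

-1.33×10⁴ V

Only the component of displacement along E changes the potential: ΔV = −E·d·cosθ.
ΔV = −(3.18×10⁴ V/m)(0.697 m)cos53° = -1.33×10⁴ V.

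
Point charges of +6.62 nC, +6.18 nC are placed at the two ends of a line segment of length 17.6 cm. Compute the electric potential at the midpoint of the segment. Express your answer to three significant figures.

The total potential is the scalar sum of each charge's contribution, V = Σ kqᵢ/rᵢ.
Each charge is 0.0880 m from the midpoint.
V = k[(6.62×10⁻⁹)/(0.0880) + (6.18×10⁻⁹)/(0.0880)] = 1310 V.

1310 V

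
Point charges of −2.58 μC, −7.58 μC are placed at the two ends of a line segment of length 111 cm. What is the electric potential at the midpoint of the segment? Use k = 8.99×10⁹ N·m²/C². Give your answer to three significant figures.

The total potential is the scalar sum of each charge's contribution, V = Σ kqᵢ/rᵢ.
Each charge is 0.555 m from the midpoint.
V = k[(-2.58×10⁻⁶)/(0.555) + (-7.58×10⁻⁶)/(0.555)] = -1.65×10⁵ V.

-1.65×10⁵ V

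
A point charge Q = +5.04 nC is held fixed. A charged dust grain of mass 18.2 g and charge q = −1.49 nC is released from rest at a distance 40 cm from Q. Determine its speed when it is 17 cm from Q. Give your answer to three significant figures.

5.01×10⁻³ m/s

Only the electrostatic force acts, so mechanical energy is conserved: ½mv² = U₁ − U₂ = kQq(1/r₁ − 1/r₂).
U₁ − U₂ = (8.99×10⁹ N·m²/C²)(5.04×10⁻⁹ C)(-1.49×10⁻⁹ C)(1/0.400 − 1/0.170) = 2.28×10⁻⁷ J.
v = √(2·2.28×10⁻⁷/0.0182) = 5.01×10⁻³ m/s.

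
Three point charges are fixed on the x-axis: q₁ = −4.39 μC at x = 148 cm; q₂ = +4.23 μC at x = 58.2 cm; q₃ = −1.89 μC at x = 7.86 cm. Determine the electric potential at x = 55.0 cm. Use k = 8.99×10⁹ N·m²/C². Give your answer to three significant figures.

1.11×10⁶ V

Electric potential is a scalar, so the contributions from each charge add algebraically: V = Σ kqᵢ/rᵢ.
Distances from the field point to each charge: r₁ = 0.930 m, r₂ = 0.0320 m, r₃ = 0.471 m.
V = k[(-4.39×10⁻⁶)/(0.930) + (4.23×10⁻⁶)/(0.0320) + (-1.89×10⁻⁶)/(0.471)] = 1.11×10⁶ V.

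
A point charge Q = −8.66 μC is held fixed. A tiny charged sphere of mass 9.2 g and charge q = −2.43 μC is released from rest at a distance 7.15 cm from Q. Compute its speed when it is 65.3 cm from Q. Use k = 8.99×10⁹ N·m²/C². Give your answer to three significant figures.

Only the electrostatic force acts, so mechanical energy is conserved: ½mv² = U₁ − U₂ = kQq(1/r₁ − 1/r₂).
U₁ − U₂ = (8.99×10⁹ N·m²/C²)(-8.66×10⁻⁶ C)(-2.43×10⁻⁶ C)(1/0.0715 − 1/0.653) = 2.36 J.
v = √(2·2.36/9.20×10⁻³) = 22.6 m/s.

22.6 m/s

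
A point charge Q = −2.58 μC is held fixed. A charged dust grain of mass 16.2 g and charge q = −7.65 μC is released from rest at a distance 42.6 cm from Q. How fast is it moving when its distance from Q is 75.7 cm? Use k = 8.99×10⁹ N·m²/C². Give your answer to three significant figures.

4.74 m/s

Only the electrostatic force acts, so mechanical energy is conserved: ½mv² = U₁ − U₂ = kQq(1/r₁ − 1/r₂).
U₁ − U₂ = (8.99×10⁹ N·m²/C²)(-2.58×10⁻⁶ C)(-7.65×10⁻⁶ C)(1/0.426 − 1/0.757) = 0.182 J.
v = √(2·0.182/0.0162) = 4.74 m/s.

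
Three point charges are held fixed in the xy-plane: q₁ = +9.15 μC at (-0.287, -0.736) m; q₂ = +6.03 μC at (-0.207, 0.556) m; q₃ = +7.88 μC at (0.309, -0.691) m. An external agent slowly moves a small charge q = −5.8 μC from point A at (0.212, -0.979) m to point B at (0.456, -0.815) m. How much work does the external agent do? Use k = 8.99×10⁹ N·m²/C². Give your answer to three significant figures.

For quasistatic motion the external work equals the change in potential energy: W_ext = qΔV = q(V_B − V_A).
At A: distances to the source charges are 0.555 m, 1.59 m, 0.304 m; V_A = Σ kqᵢ/rᵢ = 4.15×10⁵ V.
At B: distances to the source charges are 0.747 m, 1.52 m, 0.192 m; V_B = Σ kqᵢ/rᵢ = 5.14×10⁵ V.
ΔV = V_B − V_A = 9.87×10⁴ V.
W_ext = qΔV = (-5.80×10⁻⁶ C)(9.87×10⁴ V) = -0.572 J.

-0.572 J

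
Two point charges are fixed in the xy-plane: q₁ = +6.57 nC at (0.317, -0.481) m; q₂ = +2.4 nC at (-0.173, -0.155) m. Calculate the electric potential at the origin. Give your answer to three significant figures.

195 V

The total potential is the scalar sum of each charge's contribution, V = Σ kqᵢ/rᵢ.
Distances from the field point to each charge: r₁ = 0.576 m, r₂ = 0.232 m.
V = k[(6.57×10⁻⁹)/(0.576) + (2.40×10⁻⁹)/(0.232)] = 195 V.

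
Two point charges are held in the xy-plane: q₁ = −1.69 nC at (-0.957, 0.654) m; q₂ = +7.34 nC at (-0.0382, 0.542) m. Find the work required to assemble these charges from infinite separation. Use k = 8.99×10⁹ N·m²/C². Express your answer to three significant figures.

-1.20×10⁻⁷ J

The work to assemble the configuration equals its total potential energy, U = Σ kqᵢqⱼ/rᵢⱼ over all pairs.
Pair separations: r₁₂ = 0.926 m.
U = (-1.20×10⁻⁷) = -1.20×10⁻⁷ J.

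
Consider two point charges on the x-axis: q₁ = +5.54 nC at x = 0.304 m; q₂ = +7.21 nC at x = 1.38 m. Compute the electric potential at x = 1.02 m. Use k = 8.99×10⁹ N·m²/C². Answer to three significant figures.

250 V

The total potential is the scalar sum of each charge's contribution, V = Σ kqᵢ/rᵢ.
Distances from the field point to each charge: r₁ = 0.716 m, r₂ = 0.360 m.
V = k[(5.54×10⁻⁹)/(0.716) + (7.21×10⁻⁹)/(0.360)] = 250 V.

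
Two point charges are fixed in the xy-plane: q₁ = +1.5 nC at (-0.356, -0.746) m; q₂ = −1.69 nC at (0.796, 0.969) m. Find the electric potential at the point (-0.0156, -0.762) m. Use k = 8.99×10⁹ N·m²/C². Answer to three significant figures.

The total potential is the scalar sum of each charge's contribution, V = Σ kqᵢ/rᵢ.
Distances from the field point to each charge: r₁ = 0.341 m, r₂ = 1.91 m.
V = k[(1.50×10⁻⁹)/(0.341) + (-1.69×10⁻⁹)/(1.91)] = 31.6 V.

31.6 V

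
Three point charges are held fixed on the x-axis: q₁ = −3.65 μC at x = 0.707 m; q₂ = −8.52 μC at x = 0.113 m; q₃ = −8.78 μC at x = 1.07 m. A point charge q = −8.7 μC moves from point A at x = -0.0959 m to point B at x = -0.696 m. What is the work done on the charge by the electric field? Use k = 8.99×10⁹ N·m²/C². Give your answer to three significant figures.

The work done by the electric force is W_field = −ΔU = −q(V_B − V_A) = q(V_A − V_B).
At A: distances to the source charges are 0.803 m, 0.209 m, 1.17 m; V_A = Σ kqᵢ/rᵢ = -4.75×10⁵ V.
At B: distances to the source charges are 1.40 m, 0.809 m, 1.77 m; V_B = Σ kqᵢ/rᵢ = -1.63×10⁵ V.
ΔV = V_B − V_A = 3.12×10⁵ V.
W_field = −qΔV = −(-8.70×10⁻⁶ C)(3.12×10⁵ V) = 2.72 J.

2.72 J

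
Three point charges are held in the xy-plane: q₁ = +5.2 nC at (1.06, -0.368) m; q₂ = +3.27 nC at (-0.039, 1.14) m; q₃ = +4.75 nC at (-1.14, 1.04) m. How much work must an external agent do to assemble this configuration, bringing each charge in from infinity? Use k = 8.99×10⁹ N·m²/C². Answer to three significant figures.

The assembly work is the sum of pairwise potential energies, U = Σ_{i<j} kqᵢqⱼ/rᵢⱼ.
Pair separations: r₁₂ = 1.87 m, r₁₃ = 2.61 m, r₂₃ = 1.11 m.
U = (8.19×10⁻⁸) + (8.50×10⁻⁸) + (1.26×10⁻⁷) = 2.93×10⁻⁷ J.

2.93×10⁻⁷ J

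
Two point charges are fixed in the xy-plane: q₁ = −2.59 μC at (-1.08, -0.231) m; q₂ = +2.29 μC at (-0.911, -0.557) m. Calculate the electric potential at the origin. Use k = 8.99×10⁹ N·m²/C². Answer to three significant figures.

-1800 V

The total potential is the scalar sum of each charge's contribution, V = Σ kqᵢ/rᵢ.
Distances from the field point to each charge: r₁ = 1.10 m, r₂ = 1.07 m.
V = k[(-2.59×10⁻⁶)/(1.10) + (2.29×10⁻⁶)/(1.07)] = -1800 V.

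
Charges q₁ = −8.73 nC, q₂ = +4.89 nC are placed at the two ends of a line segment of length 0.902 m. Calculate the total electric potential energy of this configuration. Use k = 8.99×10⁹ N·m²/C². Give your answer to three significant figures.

-4.25×10⁻⁷ J

The assembly work is the sum of pairwise potential energies, U = Σ_{i<j} kqᵢqⱼ/rᵢⱼ.
The separation is r = 0.902 m.
U = (-4.25×10⁻⁷) = -4.25×10⁻⁷ J.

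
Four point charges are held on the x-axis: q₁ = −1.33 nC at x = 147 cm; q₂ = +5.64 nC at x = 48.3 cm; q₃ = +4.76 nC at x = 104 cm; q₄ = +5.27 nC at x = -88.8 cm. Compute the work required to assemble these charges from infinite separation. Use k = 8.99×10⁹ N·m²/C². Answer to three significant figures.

The assembly work is the sum of pairwise potential energies, U = Σ_{i<j} kqᵢqⱼ/rᵢⱼ.
Pair separations: r₁₂ = 0.987 m, r₁₃ = 0.430 m, r₁₄ = 2.36 m, r₂₃ = 0.557 m, r₂₄ = 1.37 m, r₃₄ = 1.93 m.
Summing all 6 pair terms gives U = 5.18×10⁻⁷ J.

5.18×10⁻⁷ J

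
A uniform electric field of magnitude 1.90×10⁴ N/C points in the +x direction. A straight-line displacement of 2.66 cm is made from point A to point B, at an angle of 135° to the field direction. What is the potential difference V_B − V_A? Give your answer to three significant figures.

357 V

Only the component of displacement along E changes the potential: ΔV = −E·d·cosθ.
ΔV = −(1.90×10⁴ V/m)(0.0266 m)cos135° = 357 V.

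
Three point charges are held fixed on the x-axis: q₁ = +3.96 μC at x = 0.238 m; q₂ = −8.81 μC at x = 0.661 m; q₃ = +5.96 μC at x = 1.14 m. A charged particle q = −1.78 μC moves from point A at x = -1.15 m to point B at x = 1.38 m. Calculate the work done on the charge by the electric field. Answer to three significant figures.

The work done by the electric force is W_field = −ΔU = −q(V_B − V_A) = q(V_A − V_B).
At A: distances to the source charges are 1.39 m, 1.81 m, 2.29 m; V_A = Σ kqᵢ/rᵢ = 5310 V.
At B: distances to the source charges are 1.14 m, 0.719 m, 0.240 m; V_B = Σ kqᵢ/rᵢ = 1.44×10⁵ V.
ΔV = V_B − V_A = 1.39×10⁵ V.
W_field = −qΔV = −(-1.78×10⁻⁶ C)(1.39×10⁵ V) = 0.247 J.

0.247 J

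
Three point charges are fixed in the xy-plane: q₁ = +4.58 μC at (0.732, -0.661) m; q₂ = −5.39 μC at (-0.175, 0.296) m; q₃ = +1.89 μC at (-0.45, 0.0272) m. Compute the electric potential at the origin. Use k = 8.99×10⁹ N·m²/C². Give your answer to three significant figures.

-6.15×10⁴ V

The total potential is the scalar sum of each charge's contribution, V = Σ kqᵢ/rᵢ.
Distances from the field point to each charge: r₁ = 0.986 m, r₂ = 0.344 m, r₃ = 0.451 m.
V = k[(4.58×10⁻⁶)/(0.986) + (-5.39×10⁻⁶)/(0.344) + (1.89×10⁻⁶)/(0.451)] = -6.15×10⁴ V.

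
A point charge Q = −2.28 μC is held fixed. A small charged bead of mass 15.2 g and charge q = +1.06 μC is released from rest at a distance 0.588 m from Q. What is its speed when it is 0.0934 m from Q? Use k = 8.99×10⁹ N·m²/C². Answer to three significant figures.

5.07 m/s

Only the electrostatic force acts, so mechanical energy is conserved: ½mv² = U₁ − U₂ = kQq(1/r₁ − 1/r₂).
U₁ − U₂ = (8.99×10⁹ N·m²/C²)(-2.28×10⁻⁶ C)(1.06×10⁻⁶ C)(1/0.588 − 1/0.0934) = 0.196 J.
v = √(2·0.196/0.0152) = 5.07 m/s.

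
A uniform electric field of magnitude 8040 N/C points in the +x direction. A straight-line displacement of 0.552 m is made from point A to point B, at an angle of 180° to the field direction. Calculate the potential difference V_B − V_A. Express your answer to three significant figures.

Only the component of displacement along E changes the potential: ΔV = −E·d·cosθ.
ΔV = −(8040 V/m)(0.552 m)cos180° = 4440 V.

4440 V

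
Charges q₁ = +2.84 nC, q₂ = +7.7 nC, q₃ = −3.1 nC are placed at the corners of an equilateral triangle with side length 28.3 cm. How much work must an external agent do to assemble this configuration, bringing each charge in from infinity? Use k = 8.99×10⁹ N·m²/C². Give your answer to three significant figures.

The work to assemble the configuration equals its total potential energy, U = Σ kqᵢqⱼ/rᵢⱼ over all pairs.
All three pair separations equal the side length, 0.283 m.
U = (6.95×10⁻⁷) + (-2.80×10⁻⁷) + (-7.58×10⁻⁷) = -3.43×10⁻⁷ J.

-3.43×10⁻⁷ J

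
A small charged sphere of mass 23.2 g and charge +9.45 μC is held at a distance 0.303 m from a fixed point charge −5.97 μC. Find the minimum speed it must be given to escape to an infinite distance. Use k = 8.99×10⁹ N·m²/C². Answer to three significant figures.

To just escape, total mechanical energy must reach zero at infinity: ½mv²_min + U = 0, so ½mv²_min = −U = |kQq|/r.
|U| = |kQq|/r = (8.99×10⁹ N·m²/C²)(5.97×10⁻⁶)(9.45×10⁻⁶)/(0.303) = 1.67 J.
v_min = √(2|U|/m) = √(2·1.67/0.0232) = 12.0 m/s.

12.0 m/s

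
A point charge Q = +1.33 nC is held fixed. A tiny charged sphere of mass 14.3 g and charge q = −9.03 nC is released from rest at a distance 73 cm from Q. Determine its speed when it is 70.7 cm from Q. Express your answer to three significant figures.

8.20×10⁻⁴ m/s

Only the electrostatic force acts, so mechanical energy is conserved: ½mv² = U₁ − U₂ = kQq(1/r₁ − 1/r₂).
U₁ − U₂ = (8.99×10⁹ N·m²/C²)(1.33×10⁻⁹ C)(-9.03×10⁻⁹ C)(1/0.730 − 1/0.707) = 4.81×10⁻⁹ J.
v = √(2·4.81×10⁻⁹/0.0143) = 8.20×10⁻⁴ m/s.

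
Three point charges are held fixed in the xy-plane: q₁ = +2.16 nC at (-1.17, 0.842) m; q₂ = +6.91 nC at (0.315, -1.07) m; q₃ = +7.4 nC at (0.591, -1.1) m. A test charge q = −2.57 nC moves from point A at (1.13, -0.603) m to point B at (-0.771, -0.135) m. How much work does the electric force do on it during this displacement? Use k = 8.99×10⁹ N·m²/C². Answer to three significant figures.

-1.60×10⁻⁷ J

The work done by the electric force is W_field = −ΔU = −q(V_B − V_A) = q(V_A − V_B).
At A: distances to the source charges are 2.72 m, 0.939 m, 0.733 m; V_A = Σ kqᵢ/rᵢ = 164 V.
At B: distances to the source charges are 1.06 m, 1.43 m, 1.67 m; V_B = Σ kqᵢ/rᵢ = 102 V.
ΔV = V_B − V_A = -62.4 V.
W_field = −qΔV = −(-2.57×10⁻⁹ C)(-62.4 V) = -1.60×10⁻⁷ J.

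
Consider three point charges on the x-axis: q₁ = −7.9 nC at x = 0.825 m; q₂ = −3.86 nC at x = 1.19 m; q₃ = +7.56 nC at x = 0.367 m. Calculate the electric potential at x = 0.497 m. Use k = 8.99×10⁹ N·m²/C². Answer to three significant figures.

256 V

Electric potential is a scalar, so the contributions from each charge add algebraically: V = Σ kqᵢ/rᵢ.
Distances from the field point to each charge: r₁ = 0.328 m, r₂ = 0.693 m, r₃ = 0.130 m.
V = k[(-7.90×10⁻⁹)/(0.328) + (-3.86×10⁻⁹)/(0.693) + (7.56×10⁻⁹)/(0.130)] = 256 V.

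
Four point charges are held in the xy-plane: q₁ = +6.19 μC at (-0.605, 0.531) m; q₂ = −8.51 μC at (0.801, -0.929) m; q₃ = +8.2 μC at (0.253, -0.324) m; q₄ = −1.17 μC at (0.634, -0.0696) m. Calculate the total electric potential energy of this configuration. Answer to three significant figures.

-0.759 J

The work to assemble the configuration equals its total potential energy, U = Σ kqᵢqⱼ/rᵢⱼ over all pairs.
Pair separations: r₁₂ = 2.03 m, r₁₃ = 1.21 m, r₁₄ = 1.38 m, r₂₃ = 0.816 m, r₂₄ = 0.875 m, r₃₄ = 0.458 m.
Summing all 6 pair terms gives U = -0.759 J.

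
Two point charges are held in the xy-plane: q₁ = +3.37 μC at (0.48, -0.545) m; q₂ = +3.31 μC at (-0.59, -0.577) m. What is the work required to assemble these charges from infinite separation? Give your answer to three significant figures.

0.0937 J

The assembly work is the sum of pairwise potential energies, U = Σ_{i<j} kqᵢqⱼ/rᵢⱼ.
Pair separations: r₁₂ = 1.07 m.
U = (0.0937) = 0.0937 J.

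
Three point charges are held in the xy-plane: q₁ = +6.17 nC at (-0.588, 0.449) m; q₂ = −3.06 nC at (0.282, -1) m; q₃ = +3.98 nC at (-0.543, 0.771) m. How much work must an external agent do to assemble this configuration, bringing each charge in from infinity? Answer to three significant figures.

5.23×10⁻⁷ J

The assembly work is the sum of pairwise potential energies, U = Σ_{i<j} kqᵢqⱼ/rᵢⱼ.
Pair separations: r₁₂ = 1.69 m, r₁₃ = 0.325 m, r₂₃ = 1.95 m.
U = (-1.00×10⁻⁷) + (6.79×10⁻⁷) + (-5.60×10⁻⁸) = 5.23×10⁻⁷ J.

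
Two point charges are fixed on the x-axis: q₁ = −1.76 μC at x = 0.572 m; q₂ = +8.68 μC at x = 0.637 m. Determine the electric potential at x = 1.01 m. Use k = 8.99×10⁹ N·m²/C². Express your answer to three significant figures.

1.73×10⁵ V

Electric potential is a scalar, so the contributions from each charge add algebraically: V = Σ kqᵢ/rᵢ.
Distances from the field point to each charge: r₁ = 0.438 m, r₂ = 0.373 m.
V = k[(-1.76×10⁻⁶)/(0.438) + (8.68×10⁻⁶)/(0.373)] = 1.73×10⁵ V.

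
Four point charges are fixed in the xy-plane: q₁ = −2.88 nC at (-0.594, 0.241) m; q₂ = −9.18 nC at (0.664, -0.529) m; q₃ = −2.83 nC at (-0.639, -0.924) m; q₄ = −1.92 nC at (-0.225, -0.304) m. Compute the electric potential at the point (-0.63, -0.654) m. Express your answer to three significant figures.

The total potential is the scalar sum of each charge's contribution, V = Σ kqᵢ/rᵢ.
Distances from the field point to each charge: r₁ = 0.896 m, r₂ = 1.30 m, r₃ = 0.270 m, r₄ = 0.535 m.
V = k[(-2.88×10⁻⁹)/(0.896) + (-9.18×10⁻⁹)/(1.30) + (-2.83×10⁻⁹)/(0.270) + (-1.92×10⁻⁹)/(0.535)] = -219 V.

-219 V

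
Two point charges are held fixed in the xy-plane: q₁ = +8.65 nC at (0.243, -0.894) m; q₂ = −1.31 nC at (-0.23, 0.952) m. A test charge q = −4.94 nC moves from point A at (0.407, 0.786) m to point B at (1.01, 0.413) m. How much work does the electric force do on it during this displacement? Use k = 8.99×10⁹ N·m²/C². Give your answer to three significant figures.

7.13×10⁻⁸ J

The work done by the electric force is W_field = −ΔU = −q(V_B − V_A) = q(V_A − V_B).
At A: distances to the source charges are 1.69 m, 0.658 m; V_A = Σ kqᵢ/rᵢ = 28.2 V.
At B: distances to the source charges are 1.52 m, 1.35 m; V_B = Σ kqᵢ/rᵢ = 42.6 V.
ΔV = V_B − V_A = 14.4 V.
W_field = −qΔV = −(-4.94×10⁻⁹ C)(14.4 V) = 7.13×10⁻⁸ J.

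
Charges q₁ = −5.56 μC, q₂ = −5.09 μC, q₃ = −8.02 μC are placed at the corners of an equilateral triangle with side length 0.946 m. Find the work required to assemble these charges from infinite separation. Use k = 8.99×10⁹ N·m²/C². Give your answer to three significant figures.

The assembly work is the sum of pairwise potential energies, U = Σ_{i<j} kqᵢqⱼ/rᵢⱼ.
All three pair separations equal the side length, 0.946 m.
U = (0.269) + (0.424) + (0.388) = 1.08 J.

1.08 J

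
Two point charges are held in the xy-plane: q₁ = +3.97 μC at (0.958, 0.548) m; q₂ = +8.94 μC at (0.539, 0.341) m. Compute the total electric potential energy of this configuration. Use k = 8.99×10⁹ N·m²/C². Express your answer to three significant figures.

The work to assemble the configuration equals its total potential energy, U = Σ kqᵢqⱼ/rᵢⱼ over all pairs.
Pair separations: r₁₂ = 0.467 m.
U = (0.683) = 0.683 J.

0.683 J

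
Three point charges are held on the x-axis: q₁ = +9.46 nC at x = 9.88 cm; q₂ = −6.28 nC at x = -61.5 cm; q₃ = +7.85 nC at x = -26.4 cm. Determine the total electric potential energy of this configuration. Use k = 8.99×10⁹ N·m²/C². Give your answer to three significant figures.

The work to assemble the configuration equals its total potential energy, U = Σ kqᵢqⱼ/rᵢⱼ over all pairs.
Pair separations: r₁₂ = 0.714 m, r₁₃ = 0.363 m, r₂₃ = 0.351 m.
U = (-7.48×10⁻⁷) + (1.84×10⁻⁶) + (-1.26×10⁻⁶) = -1.71×10⁻⁷ J.

-1.71×10⁻⁷ J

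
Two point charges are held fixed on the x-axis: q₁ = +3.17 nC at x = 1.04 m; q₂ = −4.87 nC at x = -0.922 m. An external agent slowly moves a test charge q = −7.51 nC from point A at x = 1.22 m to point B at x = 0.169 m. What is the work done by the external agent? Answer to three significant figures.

1.09×10⁻⁶ J

For quasistatic motion the external work equals the change in potential energy: W_ext = qΔV = q(V_B − V_A).
At A: distances to the source charges are 0.180 m, 2.14 m; V_A = Σ kqᵢ/rᵢ = 138 V.
At B: distances to the source charges are 0.871 m, 1.09 m; V_B = Σ kqᵢ/rᵢ = -7.41 V.
ΔV = V_B − V_A = -145 V.
W_ext = qΔV = (-7.51×10⁻⁹ C)(-145 V) = 1.09×10⁻⁶ J.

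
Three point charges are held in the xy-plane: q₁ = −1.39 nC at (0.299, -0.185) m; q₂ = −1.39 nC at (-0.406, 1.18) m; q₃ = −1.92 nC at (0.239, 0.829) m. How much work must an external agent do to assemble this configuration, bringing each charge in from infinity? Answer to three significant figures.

6.76×10⁻⁸ J

The work to assemble the configuration equals its total potential energy, U = Σ kqᵢqⱼ/rᵢⱼ over all pairs.
Pair separations: r₁₂ = 1.54 m, r₁₃ = 1.02 m, r₂₃ = 0.734 m.
U = (1.13×10⁻⁸) + (2.36×10⁻⁸) + (3.27×10⁻⁸) = 6.76×10⁻⁸ J.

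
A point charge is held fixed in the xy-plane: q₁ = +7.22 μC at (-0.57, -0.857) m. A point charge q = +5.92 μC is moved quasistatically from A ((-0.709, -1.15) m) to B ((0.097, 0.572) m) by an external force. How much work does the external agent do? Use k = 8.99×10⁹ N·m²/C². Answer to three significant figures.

For quasistatic motion the external work equals the change in potential energy: W_ext = qΔV = q(V_B − V_A).
At A: distance to the source charge is 0.324 m; V_A = kq₁/r = 2.00×10⁵ V.
At B: distance to the source charge is 1.58 m; V_B = kq₁/r = 4.12×10⁴ V.
ΔV = V_B − V_A = -1.59×10⁵ V.
W_ext = qΔV = (5.92×10⁻⁶ C)(-1.59×10⁵ V) = -0.941 J.

-0.941 J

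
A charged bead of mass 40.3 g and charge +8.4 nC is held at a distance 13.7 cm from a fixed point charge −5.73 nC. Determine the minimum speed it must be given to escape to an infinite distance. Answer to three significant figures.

0.0125 m/s

To just escape, total mechanical energy must reach zero at infinity: ½mv²_min + U = 0, so ½mv²_min = −U = |kQq|/r.
|U| = |kQq|/r = (8.99×10⁹ N·m²/C²)(5.73×10⁻⁹)(8.40×10⁻⁹)/(0.137) = 3.16×10⁻⁶ J.
v_min = √(2|U|/m) = √(2·3.16×10⁻⁶/0.0403) = 0.0125 m/s.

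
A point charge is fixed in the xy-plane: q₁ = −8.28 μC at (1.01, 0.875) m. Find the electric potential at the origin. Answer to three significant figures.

The total potential is the scalar sum of each charge's contribution, V = Σ kqᵢ/rᵢ.
Distances from the field point to each charge: r₁ = 1.34 m.
V = k[(-8.28×10⁻⁶)/(1.34)] = -5.57×10⁴ V.

-5.57×10⁴ V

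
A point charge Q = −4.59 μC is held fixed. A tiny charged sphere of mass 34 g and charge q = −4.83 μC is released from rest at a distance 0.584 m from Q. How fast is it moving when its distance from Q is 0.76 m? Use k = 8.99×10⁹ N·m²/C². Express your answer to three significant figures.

2.16 m/s

Only the electrostatic force acts, so mechanical energy is conserved: ½mv² = U₁ − U₂ = kQq(1/r₁ − 1/r₂).
U₁ − U₂ = (8.99×10⁹ N·m²/C²)(-4.59×10⁻⁶ C)(-4.83×10⁻⁶ C)(1/0.584 − 1/0.760) = 0.0790 J.
v = √(2·0.0790/0.0340) = 2.16 m/s.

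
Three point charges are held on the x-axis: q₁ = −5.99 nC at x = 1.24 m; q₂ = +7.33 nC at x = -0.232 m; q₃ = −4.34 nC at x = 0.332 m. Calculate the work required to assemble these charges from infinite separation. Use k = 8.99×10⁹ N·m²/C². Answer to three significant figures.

-5.18×10⁻⁷ J

The work to assemble the configuration equals its total potential energy, U = Σ kqᵢqⱼ/rᵢⱼ over all pairs.
Pair separations: r₁₂ = 1.47 m, r₁₃ = 0.908 m, r₂₃ = 0.564 m.
U = (-2.68×10⁻⁷) + (2.57×10⁻⁷) + (-5.07×10⁻⁷) = -5.18×10⁻⁷ J.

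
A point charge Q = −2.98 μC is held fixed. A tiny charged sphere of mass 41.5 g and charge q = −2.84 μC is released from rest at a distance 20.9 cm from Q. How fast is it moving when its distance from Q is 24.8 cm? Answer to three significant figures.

Only the electrostatic force acts, so mechanical energy is conserved: ½mv² = U₁ − U₂ = kQq(1/r₁ − 1/r₂).
U₁ − U₂ = (8.99×10⁹ N·m²/C²)(-2.98×10⁻⁶ C)(-2.84×10⁻⁶ C)(1/0.209 − 1/0.248) = 0.0572 J.
v = √(2·0.0572/0.0415) = 1.66 m/s.

1.66 m/s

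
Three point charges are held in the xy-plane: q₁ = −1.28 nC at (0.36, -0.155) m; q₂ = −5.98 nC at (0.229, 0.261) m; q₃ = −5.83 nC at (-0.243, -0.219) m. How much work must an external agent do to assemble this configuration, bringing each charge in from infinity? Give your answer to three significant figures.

The work to assemble the configuration equals its total potential energy, U = Σ kqᵢqⱼ/rᵢⱼ over all pairs.
Pair separations: r₁₂ = 0.436 m, r₁₃ = 0.606 m, r₂₃ = 0.673 m.
U = (1.58×10⁻⁷) + (1.11×10⁻⁷) + (4.66×10⁻⁷) = 7.34×10⁻⁷ J.

7.34×10⁻⁷ J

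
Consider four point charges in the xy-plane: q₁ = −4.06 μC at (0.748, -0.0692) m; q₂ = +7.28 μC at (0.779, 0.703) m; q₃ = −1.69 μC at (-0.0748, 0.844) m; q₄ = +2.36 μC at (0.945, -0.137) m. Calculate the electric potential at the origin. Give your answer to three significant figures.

1.81×10⁴ V

The total potential is the scalar sum of each charge's contribution, V = Σ kqᵢ/rᵢ.
Distances from the field point to each charge: r₁ = 0.751 m, r₂ = 1.05 m, r₃ = 0.847 m, r₄ = 0.955 m.
V = k[(-4.06×10⁻⁶)/(0.751) + (7.28×10⁻⁶)/(1.05) + (-1.69×10⁻⁶)/(0.847) + (2.36×10⁻⁶)/(0.955)] = 1.81×10⁴ V.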